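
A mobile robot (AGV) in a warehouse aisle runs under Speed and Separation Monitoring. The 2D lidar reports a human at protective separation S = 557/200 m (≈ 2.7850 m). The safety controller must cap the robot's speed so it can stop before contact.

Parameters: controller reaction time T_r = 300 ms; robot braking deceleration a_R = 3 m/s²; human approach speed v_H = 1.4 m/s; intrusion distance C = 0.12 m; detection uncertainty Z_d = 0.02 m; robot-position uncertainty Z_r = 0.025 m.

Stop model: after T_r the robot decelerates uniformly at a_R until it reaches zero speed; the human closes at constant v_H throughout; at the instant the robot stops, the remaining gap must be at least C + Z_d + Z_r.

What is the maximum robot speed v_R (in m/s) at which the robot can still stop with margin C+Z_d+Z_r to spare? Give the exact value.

collect terms ⇒ (1/6)·v_R² + (23/30)·v_R + (-11/5) = 0
  disc = (23/30)² − 4·(1/6)·(-11/5) = 1849/900 ; √disc = 43/30
  v_R = (−(23/30) + 43/30) / (2·(1/6)) = 2 m/s
check:
stop time T_s = 2/3 = 0.6667 s
reaction-phase robot travel = 2.0000·0.3000 = 0.6000 m
robot covers 2.0000·0.6667 − ½·3.0000·0.6667² = 0.6667 m while stopping
human over T_r+T_s: 1.4000·(0.3000+0.6667) = 1.3533 m
residual clearance needed = 0.1200+0.0200+0.0250 = 0.1650 m
sum ≈ 0.6000+0.6667+1.3533+0.1650 ≈ 2.7850 m = S ✓

v_R_max = 2 m/s = 2.0000 m/s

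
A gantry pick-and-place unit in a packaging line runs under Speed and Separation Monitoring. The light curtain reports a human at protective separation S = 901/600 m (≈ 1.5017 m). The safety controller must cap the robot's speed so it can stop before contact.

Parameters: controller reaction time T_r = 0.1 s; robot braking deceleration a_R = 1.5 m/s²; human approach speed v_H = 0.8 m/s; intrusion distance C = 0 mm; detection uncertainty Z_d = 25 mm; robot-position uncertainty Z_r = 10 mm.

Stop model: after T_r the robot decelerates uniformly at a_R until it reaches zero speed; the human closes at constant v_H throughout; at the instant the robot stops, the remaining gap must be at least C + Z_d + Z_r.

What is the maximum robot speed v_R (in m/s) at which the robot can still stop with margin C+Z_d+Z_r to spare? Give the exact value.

collect terms ⇒ (1/3)·v_R² + (19/30)·v_R + (-104/75) = 0
  disc = (19/30)² − 4·(1/3)·(-104/75) = 9/4 ; √disc = 3/2
  v_R = (−(19/30) + 3/2) / (2·(1/3)) = 13/10 m/s
check:
T_s = v_R/a_R = (13/10)/(3/2) = 0.8667 s
robot covers v_R·T_r = 1.3000·0.1000 = 0.1300 m before braking
braking distance = 1.3000²/(2·1.5000) = 0.5633 m
person approaches 0.8000·(0.1000+0.8667) = 0.7733 m
C+Z_d+Z_r = 0.0000+0.0250+0.0100 = 0.0350 m
sum ≈ 0.1300+0.5633+0.7733+0.0350 ≈ 1.5017 m = S ✓

v_R_max = 13/10 m/s = 1.3000 m/s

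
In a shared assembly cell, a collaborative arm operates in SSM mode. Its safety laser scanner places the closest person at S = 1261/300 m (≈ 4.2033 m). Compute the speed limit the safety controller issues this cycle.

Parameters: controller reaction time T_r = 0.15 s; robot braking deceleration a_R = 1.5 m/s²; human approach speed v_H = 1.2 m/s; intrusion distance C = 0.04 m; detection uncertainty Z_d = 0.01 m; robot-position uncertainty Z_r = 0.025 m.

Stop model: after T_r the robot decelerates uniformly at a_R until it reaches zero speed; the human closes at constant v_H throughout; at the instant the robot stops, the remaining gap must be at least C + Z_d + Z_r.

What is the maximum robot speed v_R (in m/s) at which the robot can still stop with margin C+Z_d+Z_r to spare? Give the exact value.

v_R_max = 23/10 m/s = 2.3000 m/s

collect terms ⇒ (1/3)·v_R² + (19/20)·v_R + (-2369/600) = 0
  disc = (19/20)² − 4·(1/3)·(-2369/600) = 22201/3600 ; √disc = 149/60
  v_R = (−(19/20) + 149/60) / (2·(1/3)) = 23/10 m/s
check:
T_s = v_R/a_R = (23/10)/(3/2) = 1.5333 s
robot in T_r: 2.3000·0.1500 = 0.3450 m
robot under decel: 2.3000²/(2·1.5000) = 1.7633 m
human closes 1.2000·1.6833 = 2.0200 m
C+Z_d+Z_r = 0.0400+0.0100+0.0250 = 0.0750 m
sum ≈ 0.3450+1.7633+2.0200+0.0750 ≈ 4.2033 m = S ✓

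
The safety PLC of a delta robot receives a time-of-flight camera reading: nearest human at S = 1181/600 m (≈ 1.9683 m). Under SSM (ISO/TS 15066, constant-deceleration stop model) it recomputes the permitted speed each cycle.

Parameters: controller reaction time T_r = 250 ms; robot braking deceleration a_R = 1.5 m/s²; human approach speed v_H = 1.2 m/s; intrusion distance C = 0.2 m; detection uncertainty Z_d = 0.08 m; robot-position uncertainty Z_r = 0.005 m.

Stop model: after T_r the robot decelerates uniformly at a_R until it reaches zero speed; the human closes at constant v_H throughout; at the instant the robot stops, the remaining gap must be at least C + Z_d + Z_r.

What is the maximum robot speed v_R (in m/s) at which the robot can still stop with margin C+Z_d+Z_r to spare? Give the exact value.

v_R_max = 1 m/s = 1.0000 m/s

collect terms ⇒ (1/3)·v_R² + (21/20)·v_R + (-83/60) = 0
  disc = (21/20)² − 4·(1/3)·(-83/60) = 10609/3600 ; √disc = 103/60
  v_R = (−(21/20) + 103/60) / (2·(1/3)) = 1 m/s
check:
T_s = v_R/a_R = 1/(3/2) = 0.6667 s
reaction-phase robot travel = 1.0000·0.2500 = 0.2500 m
braking distance = 1.0000²/(2·1.5000) = 0.3333 m
human closes 1.2000·0.9167 = 1.1000 m
margins: 0.2000+0.0800+0.0050 = 0.2850 m
sum ≈ 0.2500+0.3333+1.1000+0.2850 ≈ 1.9683 m = S ✓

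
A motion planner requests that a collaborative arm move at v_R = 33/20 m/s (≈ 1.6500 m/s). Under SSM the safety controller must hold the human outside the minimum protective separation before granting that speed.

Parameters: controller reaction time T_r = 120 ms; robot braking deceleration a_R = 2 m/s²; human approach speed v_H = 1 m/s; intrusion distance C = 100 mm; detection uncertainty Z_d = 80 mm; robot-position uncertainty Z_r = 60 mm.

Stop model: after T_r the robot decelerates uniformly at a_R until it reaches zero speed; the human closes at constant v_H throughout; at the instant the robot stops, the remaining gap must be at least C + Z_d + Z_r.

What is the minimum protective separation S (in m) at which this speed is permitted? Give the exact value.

stop time T_s = (33/20)/2 = 0.8250 s
robot in T_r: 1.6500·0.1200 = 0.1980 m
robot covers 1.6500·0.8250 − ½·2.0000·0.8250² = 0.6806 m while stopping
human over T_r+T_s: 1.0000·(0.1200+0.8250) = 0.9450 m
C+Z_d+Z_r = 0.1000+0.0800+0.0600 = 0.2400 m
S_min ≈ 0.1980+0.6806+0.9450+0.2400  ⇒  S_min = 16509/8000 m

S_min = 16509/8000 m = 2.0636 m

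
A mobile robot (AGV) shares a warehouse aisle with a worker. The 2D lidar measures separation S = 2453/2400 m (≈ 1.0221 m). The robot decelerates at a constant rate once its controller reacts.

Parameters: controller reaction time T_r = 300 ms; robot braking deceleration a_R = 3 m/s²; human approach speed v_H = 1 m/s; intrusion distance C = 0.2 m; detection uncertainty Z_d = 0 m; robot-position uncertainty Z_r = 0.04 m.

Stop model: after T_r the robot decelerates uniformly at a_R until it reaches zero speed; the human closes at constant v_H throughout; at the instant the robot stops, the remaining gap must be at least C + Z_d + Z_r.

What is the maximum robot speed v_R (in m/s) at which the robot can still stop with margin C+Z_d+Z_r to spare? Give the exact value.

collect terms ⇒ (1/6)·v_R² + (19/30)·v_R + (-1157/2400) = 0
  disc = (19/30)² − 4·(1/6)·(-1157/2400) = 289/400 ; √disc = 17/20
  v_R = (−(19/30) + 17/20) / (2·(1/6)) = 13/20 m/s
check:
stop time T_s = (13/20)/3 = 0.2167 s
robot in T_r: 0.6500·0.3000 = 0.1950 m
robot covers 0.6500·0.2167 − ½·3.0000·0.2167² = 0.0704 m while stopping
person approaches 1.0000·(0.3000+0.2167) = 0.5167 m
margins: 0.2000+0.0000+0.0400 = 0.2400 m
sum ≈ 0.1950+0.0704+0.5167+0.2400 ≈ 1.0221 m = S ✓

v_R_max = 13/20 m/s = 0.6500 m/s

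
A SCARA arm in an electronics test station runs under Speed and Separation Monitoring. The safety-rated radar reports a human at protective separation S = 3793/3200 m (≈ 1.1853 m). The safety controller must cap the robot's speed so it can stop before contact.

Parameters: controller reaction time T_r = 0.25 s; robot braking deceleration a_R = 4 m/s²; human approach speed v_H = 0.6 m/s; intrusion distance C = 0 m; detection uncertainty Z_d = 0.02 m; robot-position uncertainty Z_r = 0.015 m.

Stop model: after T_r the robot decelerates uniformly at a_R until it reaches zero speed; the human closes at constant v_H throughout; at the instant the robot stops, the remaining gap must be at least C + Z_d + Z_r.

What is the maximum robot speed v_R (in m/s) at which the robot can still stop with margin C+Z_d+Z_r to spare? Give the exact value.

at the boundary: (1/8)·v² + (2/5)·v + (-3201/3200) = 0
  disc = (2/5)² − 4·(1/8)·(-3201/3200) = 169/256 ; √disc = 13/16
  v_R = (−(2/5) + 13/16) / (2·(1/8)) = 33/20 m/s
check:
T_s = v_R/a_R = (33/20)/4 = 0.4125 s
robot in T_r: 1.6500·0.2500 = 0.4125 m
robot under decel: 1.6500²/(2·4.0000) = 0.3403 m
human closes 0.6000·0.6625 = 0.3975 m
margins: 0.0000+0.0200+0.0150 = 0.0350 m
sum ≈ 0.4125+0.3403+0.3975+0.0350 ≈ 1.1853 m = S ✓

v_R_max = 33/20 m/s = 1.6500 m/s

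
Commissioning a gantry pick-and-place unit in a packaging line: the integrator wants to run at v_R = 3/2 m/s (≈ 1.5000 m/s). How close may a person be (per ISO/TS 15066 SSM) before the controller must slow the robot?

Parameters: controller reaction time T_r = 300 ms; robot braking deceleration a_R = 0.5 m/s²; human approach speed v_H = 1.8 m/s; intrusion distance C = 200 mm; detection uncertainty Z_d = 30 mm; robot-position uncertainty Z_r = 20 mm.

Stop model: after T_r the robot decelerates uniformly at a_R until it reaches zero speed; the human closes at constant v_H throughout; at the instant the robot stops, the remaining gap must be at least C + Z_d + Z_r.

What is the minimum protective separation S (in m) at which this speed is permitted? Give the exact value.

S_min = 889/100 m = 8.8900 m

T_s = v_R/a_R = (3/2)/(1/2) = 3.0000 s
reaction-phase robot travel = 1.5000·0.3000 = 0.4500 m
robot under decel: 1.5000²/(2·0.5000) = 2.2500 m
person approaches 1.8000·(0.3000+3.0000) = 5.9400 m
C+Z_d+Z_r = 0.2000+0.0300+0.0200 = 0.2500 m
S_min ≈ 0.4500+2.2500+5.9400+0.2500  ⇒  S_min = 889/100 m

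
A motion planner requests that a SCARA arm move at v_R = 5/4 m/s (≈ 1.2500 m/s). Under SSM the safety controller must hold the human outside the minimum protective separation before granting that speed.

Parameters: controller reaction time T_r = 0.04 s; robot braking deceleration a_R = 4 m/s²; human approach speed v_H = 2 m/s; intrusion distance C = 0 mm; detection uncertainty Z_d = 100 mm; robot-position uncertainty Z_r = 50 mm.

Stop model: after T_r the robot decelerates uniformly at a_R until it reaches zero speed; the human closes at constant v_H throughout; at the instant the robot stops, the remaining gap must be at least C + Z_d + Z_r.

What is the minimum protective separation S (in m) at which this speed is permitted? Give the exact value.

S_min = 3521/3200 m = 1.1003 m

braking lasts T_s = (5/4)/4 = 0.3125 s
reaction-phase robot travel = 1.2500·0.0400 = 0.0500 m
braking distance = 1.2500²/(2·4.0000) = 0.1953 m
person approaches 2.0000·(0.0400+0.3125) = 0.7050 m
residual clearance needed = 0.0000+0.1000+0.0500 = 0.1500 m
S_min ≈ 0.0500+0.1953+0.7050+0.1500  ⇒  S_min = 3521/3200 m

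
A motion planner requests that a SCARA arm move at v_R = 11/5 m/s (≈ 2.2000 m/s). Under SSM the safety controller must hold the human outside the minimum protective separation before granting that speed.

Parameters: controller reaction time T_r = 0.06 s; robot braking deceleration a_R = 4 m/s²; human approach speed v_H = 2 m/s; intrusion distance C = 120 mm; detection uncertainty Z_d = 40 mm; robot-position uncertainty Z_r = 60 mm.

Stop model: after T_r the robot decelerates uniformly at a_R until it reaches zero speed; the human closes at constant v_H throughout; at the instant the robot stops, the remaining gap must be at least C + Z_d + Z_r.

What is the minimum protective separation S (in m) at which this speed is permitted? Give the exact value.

braking lasts T_s = (11/5)/4 = 0.5500 s
robot covers v_R·T_r = 2.2000·0.0600 = 0.1320 m before braking
robot covers 2.2000·0.5500 − ½·4.0000·0.5500² = 0.6050 m while stopping
person approaches 2.0000·(0.0600+0.5500) = 1.2200 m
residual clearance needed = 0.1200+0.0400+0.0600 = 0.2200 m
S_min ≈ 0.1320+0.6050+1.2200+0.2200  ⇒  S_min = 2177/1000 m

S_min = 2177/1000 m = 2.1770 m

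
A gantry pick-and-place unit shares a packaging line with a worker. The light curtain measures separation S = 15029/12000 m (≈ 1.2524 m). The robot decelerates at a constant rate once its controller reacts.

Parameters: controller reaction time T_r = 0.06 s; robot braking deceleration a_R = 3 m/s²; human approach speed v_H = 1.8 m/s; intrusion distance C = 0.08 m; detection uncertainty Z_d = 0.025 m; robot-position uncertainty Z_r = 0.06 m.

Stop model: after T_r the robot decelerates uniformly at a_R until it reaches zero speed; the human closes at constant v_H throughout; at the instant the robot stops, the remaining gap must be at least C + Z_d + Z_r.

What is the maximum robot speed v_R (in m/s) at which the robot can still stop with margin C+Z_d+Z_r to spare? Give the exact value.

at the boundary: (1/6)·v² + (33/50)·v + (-11753/12000) = 0
  disc = (33/50)² − 4·(1/6)·(-11753/12000) = 97969/90000 ; √disc = 313/300
  v_R = (−(33/50) + 313/300) / (2·(1/6)) = 23/20 m/s
check:
braking lasts T_s = (23/20)/3 = 0.3833 s
reaction-phase robot travel = 1.1500·0.0600 = 0.0690 m
robot under decel: 1.1500²/(2·3.0000) = 0.2204 m
human over T_r+T_s: 1.8000·(0.0600+0.3833) = 0.7980 m
C+Z_d+Z_r = 0.0800+0.0250+0.0600 = 0.1650 m
sum ≈ 0.0690+0.2204+0.7980+0.1650 ≈ 1.2524 m = S ✓

v_R_max = 23/20 m/s = 1.1500 m/s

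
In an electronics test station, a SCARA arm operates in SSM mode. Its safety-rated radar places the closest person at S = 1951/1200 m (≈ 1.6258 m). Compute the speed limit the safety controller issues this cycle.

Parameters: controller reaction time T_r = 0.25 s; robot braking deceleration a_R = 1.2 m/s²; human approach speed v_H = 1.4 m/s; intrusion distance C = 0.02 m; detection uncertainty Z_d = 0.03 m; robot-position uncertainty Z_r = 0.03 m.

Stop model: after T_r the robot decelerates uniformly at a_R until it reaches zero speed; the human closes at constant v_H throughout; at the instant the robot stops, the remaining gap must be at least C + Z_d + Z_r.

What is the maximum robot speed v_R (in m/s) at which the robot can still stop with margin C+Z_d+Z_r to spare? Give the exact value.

v_R_max = 7/10 m/s = 0.7000 m/s

quadratic (5/12)·v² + (17/12)·v + (-287/240) = 0
  disc = (17/12)² − 4·(5/12)·(-287/240) = 4 ; √disc = 2
  v_R = (−(17/12) + 2) / (2·(5/12)) = 7/10 m/s
check:
stop time T_s = (7/10)/(6/5) = 0.5833 s
robot covers v_R·T_r = 0.7000·0.2500 = 0.1750 m before braking
robot covers 0.7000·0.5833 − ½·1.2000·0.5833² = 0.2042 m while stopping
person approaches 1.4000·(0.2500+0.5833) = 1.1667 m
margins: 0.0200+0.0300+0.0300 = 0.0800 m
sum ≈ 0.1750+0.2042+1.1667+0.0800 ≈ 1.6258 m = S ✓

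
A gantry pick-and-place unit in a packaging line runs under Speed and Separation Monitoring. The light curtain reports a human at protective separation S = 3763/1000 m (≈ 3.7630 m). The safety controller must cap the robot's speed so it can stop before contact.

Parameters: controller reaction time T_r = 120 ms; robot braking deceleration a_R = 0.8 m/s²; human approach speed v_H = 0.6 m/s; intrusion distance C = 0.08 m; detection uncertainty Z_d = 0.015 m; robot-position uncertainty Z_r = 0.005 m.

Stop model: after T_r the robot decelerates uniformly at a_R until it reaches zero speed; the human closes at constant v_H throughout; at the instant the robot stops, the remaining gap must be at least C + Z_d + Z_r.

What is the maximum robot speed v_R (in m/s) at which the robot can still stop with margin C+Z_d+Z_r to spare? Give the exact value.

v_R_max = 9/5 m/s = 1.8000 m/s

at the boundary: (5/8)·v² + (87/100)·v + (-3591/1000) = 0
  disc = (87/100)² − 4·(5/8)·(-3591/1000) = 6084/625 ; √disc = 78/25
  v_R = (−(87/100) + 78/25) / (2·(5/8)) = 9/5 m/s
check:
T_s = v_R/a_R = (9/5)/(4/5) = 2.2500 s
robot covers v_R·T_r = 1.8000·0.1200 = 0.2160 m before braking
braking distance = 1.8000²/(2·0.8000) = 2.0250 m
person approaches 0.6000·(0.1200+2.2500) = 1.4220 m
margins: 0.0800+0.0150+0.0050 = 0.1000 m
sum ≈ 0.2160+2.0250+1.4220+0.1000 ≈ 3.7630 m = S ✓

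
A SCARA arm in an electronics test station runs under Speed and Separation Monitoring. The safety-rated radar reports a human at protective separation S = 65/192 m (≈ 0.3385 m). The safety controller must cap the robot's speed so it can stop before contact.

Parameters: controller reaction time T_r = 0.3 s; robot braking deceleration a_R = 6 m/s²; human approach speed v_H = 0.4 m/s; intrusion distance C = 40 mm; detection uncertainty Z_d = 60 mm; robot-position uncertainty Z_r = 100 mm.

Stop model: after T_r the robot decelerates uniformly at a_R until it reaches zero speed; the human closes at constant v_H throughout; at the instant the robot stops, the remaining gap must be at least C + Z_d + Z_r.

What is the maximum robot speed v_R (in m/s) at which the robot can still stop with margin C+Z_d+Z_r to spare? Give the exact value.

v_R_max = 1/20 m/s = 0.0500 m/s

at the boundary: (1/12)·v² + (11/30)·v + (-89/4800) = 0
  disc = (11/30)² − 4·(1/12)·(-89/4800) = 9/64 ; √disc = 3/8
  v_R = (−(11/30) + 3/8) / (2·(1/12)) = 1/20 m/s
check:
T_s = v_R/a_R = (1/20)/6 = 0.0083 s
reaction-phase robot travel = 0.0500·0.3000 = 0.0150 m
braking distance = 0.0500²/(2·6.0000) = 0.0002 m
human over T_r+T_s: 0.4000·(0.3000+0.0083) = 0.1233 m
residual clearance needed = 0.0400+0.0600+0.1000 = 0.2000 m
sum ≈ 0.0150+0.0002+0.1233+0.2000 ≈ 0.3385 m = S ✓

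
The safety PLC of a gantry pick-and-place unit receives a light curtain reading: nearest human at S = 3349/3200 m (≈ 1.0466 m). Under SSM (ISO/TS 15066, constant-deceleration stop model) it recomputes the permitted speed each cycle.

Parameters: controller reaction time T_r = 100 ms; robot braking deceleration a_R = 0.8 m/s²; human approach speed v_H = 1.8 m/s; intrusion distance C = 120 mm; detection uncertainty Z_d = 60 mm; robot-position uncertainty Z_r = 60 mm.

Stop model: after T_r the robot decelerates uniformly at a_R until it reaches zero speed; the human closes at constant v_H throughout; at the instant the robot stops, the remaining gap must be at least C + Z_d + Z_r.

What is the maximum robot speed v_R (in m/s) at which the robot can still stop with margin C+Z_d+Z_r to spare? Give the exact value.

collect terms ⇒ (5/8)·v_R² + (47/20)·v_R + (-401/640) = 0
  disc = (47/20)² − 4·(5/8)·(-401/640) = 45369/6400 ; √disc = 213/80
  v_R = (−(47/20) + 213/80) / (2·(5/8)) = 1/4 m/s
check:
T_s = v_R/a_R = (1/4)/(4/5) = 0.3125 s
reaction-phase robot travel = 0.2500·0.1000 = 0.0250 m
braking distance = 0.2500²/(2·0.8000) = 0.0391 m
person approaches 1.8000·(0.1000+0.3125) = 0.7425 m
C+Z_d+Z_r = 0.1200+0.0600+0.0600 = 0.2400 m
sum ≈ 0.0250+0.0391+0.7425+0.2400 ≈ 1.0466 m = S ✓

v_R_max = 1/4 m/s = 0.2500 m/s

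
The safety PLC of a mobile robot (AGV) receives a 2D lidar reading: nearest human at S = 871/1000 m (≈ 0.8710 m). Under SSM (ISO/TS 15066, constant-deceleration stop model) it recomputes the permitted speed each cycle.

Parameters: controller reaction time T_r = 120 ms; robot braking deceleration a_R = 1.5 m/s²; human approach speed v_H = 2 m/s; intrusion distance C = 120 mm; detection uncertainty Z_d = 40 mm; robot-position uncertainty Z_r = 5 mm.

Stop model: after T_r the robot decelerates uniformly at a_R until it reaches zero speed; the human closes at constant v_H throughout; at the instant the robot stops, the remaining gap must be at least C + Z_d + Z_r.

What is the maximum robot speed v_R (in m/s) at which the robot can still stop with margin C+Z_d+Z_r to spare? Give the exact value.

v_R_max = 3/10 m/s = 0.3000 m/s

collect terms ⇒ (1/3)·v_R² + (109/75)·v_R + (-233/500) = 0
  disc = (109/75)² − 4·(1/3)·(-233/500) = 15376/5625 ; √disc = 124/75
  v_R = (−(109/75) + 124/75) / (2·(1/3)) = 3/10 m/s
check:
stop time T_s = (3/10)/(3/2) = 0.2000 s
robot in T_r: 0.3000·0.1200 = 0.0360 m
robot covers 0.3000·0.2000 − ½·1.5000·0.2000² = 0.0300 m while stopping
person approaches 2.0000·(0.1200+0.2000) = 0.6400 m
C+Z_d+Z_r = 0.1200+0.0400+0.0050 = 0.1650 m
sum ≈ 0.0360+0.0300+0.6400+0.1650 ≈ 0.8710 m = S ✓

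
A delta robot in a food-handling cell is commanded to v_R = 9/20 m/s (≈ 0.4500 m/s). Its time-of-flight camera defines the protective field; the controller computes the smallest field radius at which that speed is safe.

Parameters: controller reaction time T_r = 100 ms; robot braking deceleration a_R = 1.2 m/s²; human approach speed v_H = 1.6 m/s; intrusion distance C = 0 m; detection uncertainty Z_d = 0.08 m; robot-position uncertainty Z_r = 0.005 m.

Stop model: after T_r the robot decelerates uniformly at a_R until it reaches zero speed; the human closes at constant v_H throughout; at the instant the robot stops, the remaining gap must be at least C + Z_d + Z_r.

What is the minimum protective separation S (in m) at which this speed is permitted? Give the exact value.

S_min = 1559/1600 m = 0.9744 m

stop time T_s = (9/20)/(6/5) = 0.3750 s
reaction-phase robot travel = 0.4500·0.1000 = 0.0450 m
braking distance = 0.4500²/(2·1.2000) = 0.0844 m
person approaches 1.6000·(0.1000+0.3750) = 0.7600 m
margins: 0.0000+0.0800+0.0050 = 0.0850 m
S_min ≈ 0.0450+0.0844+0.7600+0.0850  ⇒  S_min = 1559/1600 m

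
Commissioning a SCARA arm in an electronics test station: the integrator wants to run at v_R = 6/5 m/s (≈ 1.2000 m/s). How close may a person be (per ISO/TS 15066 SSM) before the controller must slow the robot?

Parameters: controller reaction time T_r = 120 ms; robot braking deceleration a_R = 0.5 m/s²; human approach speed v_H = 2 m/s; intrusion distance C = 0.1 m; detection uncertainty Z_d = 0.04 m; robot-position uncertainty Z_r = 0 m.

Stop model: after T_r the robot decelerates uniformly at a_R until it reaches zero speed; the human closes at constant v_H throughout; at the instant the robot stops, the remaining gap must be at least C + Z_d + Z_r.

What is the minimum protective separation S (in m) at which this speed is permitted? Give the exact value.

braking lasts T_s = (6/5)/(1/2) = 2.4000 s
robot covers v_R·T_r = 1.2000·0.1200 = 0.1440 m before braking
robot under decel: 1.2000²/(2·0.5000) = 1.4400 m
human closes 2.0000·2.5200 = 5.0400 m
residual clearance needed = 0.1000+0.0400+0.0000 = 0.1400 m
S_min ≈ 0.1440+1.4400+5.0400+0.1400  ⇒  S_min = 1691/250 m

S_min = 1691/250 m = 6.7640 m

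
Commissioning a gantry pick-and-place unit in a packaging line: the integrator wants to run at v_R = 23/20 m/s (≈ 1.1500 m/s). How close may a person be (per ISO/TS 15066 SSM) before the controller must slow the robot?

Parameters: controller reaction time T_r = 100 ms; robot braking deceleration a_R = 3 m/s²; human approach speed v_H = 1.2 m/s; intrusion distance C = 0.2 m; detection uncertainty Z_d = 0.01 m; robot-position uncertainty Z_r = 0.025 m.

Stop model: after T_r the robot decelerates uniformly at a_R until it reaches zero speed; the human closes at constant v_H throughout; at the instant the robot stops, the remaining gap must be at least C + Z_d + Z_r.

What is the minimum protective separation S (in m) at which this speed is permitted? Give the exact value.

S_min = 2761/2400 m = 1.1504 m

braking lasts T_s = (23/20)/3 = 0.3833 s
robot covers v_R·T_r = 1.1500·0.1000 = 0.1150 m before braking
robot covers 1.1500·0.3833 − ½·3.0000·0.3833² = 0.2204 m while stopping
human over T_r+T_s: 1.2000·(0.1000+0.3833) = 0.5800 m
margins: 0.2000+0.0100+0.0250 = 0.2350 m
S_min ≈ 0.1150+0.2204+0.5800+0.2350  ⇒  S_min = 2761/2400 m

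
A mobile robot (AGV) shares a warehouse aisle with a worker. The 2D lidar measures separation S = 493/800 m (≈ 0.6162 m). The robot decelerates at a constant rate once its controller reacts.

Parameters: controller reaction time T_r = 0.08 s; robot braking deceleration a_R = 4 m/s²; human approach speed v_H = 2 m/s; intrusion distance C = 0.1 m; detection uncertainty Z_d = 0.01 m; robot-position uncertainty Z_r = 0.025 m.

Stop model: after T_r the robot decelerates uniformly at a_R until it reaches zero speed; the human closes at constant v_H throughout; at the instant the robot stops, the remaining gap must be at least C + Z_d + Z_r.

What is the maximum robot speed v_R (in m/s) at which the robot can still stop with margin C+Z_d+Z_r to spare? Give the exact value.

at the boundary: (1/8)·v² + (29/50)·v + (-257/800) = 0
  disc = (29/50)² − 4·(1/8)·(-257/800) = 19881/40000 ; √disc = 141/200
  v_R = (−(29/50) + 141/200) / (2·(1/8)) = 1/2 m/s
check:
T_s = v_R/a_R = (1/2)/4 = 0.1250 s
robot in T_r: 0.5000·0.0800 = 0.0400 m
robot under decel: 0.5000²/(2·4.0000) = 0.0312 m
human closes 2.0000·0.2050 = 0.4100 m
C+Z_d+Z_r = 0.1000+0.0100+0.0250 = 0.1350 m
sum ≈ 0.0400+0.0312+0.4100+0.1350 ≈ 0.6162 m = S ✓

v_R_max = 1/2 m/s = 0.5000 m/s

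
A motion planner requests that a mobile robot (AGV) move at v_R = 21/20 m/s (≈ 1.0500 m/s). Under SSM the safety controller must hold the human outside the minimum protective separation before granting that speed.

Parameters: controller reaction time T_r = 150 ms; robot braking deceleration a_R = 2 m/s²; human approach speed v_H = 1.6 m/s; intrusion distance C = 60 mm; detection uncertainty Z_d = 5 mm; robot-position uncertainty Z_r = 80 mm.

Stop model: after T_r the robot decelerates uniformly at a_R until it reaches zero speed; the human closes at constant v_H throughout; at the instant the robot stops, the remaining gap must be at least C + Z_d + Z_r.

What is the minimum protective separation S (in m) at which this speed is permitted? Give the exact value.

stop time T_s = (21/20)/2 = 0.5250 s
reaction-phase robot travel = 1.0500·0.1500 = 0.1575 m
robot covers 1.0500·0.5250 − ½·2.0000·0.5250² = 0.2756 m while stopping
human closes 1.6000·0.6750 = 1.0800 m
margins: 0.0600+0.0050+0.0800 = 0.1450 m
S_min ≈ 0.1575+0.2756+1.0800+0.1450  ⇒  S_min = 2653/1600 m

S_min = 2653/1600 m = 1.6581 m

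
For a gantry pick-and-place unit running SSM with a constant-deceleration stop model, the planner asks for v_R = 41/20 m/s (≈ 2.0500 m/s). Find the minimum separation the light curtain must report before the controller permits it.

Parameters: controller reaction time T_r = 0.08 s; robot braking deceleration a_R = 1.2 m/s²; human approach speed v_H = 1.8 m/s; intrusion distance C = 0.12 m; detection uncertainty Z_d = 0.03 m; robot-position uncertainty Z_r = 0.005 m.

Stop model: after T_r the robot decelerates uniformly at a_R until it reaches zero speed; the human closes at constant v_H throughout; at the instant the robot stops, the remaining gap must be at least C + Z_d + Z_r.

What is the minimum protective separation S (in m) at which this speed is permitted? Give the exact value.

S_min = 126937/24000 m = 5.2890 m

braking lasts T_s = (41/20)/(6/5) = 1.7083 s
reaction-phase robot travel = 2.0500·0.0800 = 0.1640 m
braking distance = 2.0500²/(2·1.2000) = 1.7510 m
person approaches 1.8000·(0.0800+1.7083) = 3.2190 m
residual clearance needed = 0.1200+0.0300+0.0050 = 0.1550 m
S_min ≈ 0.1640+1.7510+3.2190+0.1550  ⇒  S_min = 126937/24000 m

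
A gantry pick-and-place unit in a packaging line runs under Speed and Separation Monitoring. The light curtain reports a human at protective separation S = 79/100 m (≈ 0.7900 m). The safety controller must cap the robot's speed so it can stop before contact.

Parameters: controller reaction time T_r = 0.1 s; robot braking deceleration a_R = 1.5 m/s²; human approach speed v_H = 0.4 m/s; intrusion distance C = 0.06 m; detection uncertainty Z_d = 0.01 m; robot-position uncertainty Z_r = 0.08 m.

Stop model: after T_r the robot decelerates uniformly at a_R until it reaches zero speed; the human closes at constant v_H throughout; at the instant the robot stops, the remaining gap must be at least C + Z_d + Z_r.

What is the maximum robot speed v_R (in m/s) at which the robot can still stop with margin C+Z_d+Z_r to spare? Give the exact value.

quadratic (1/3)·v² + (11/30)·v + (-3/5) = 0
  disc = (11/30)² − 4·(1/3)·(-3/5) = 841/900 ; √disc = 29/30
  v_R = (−(11/30) + 29/30) / (2·(1/3)) = 9/10 m/s
check:
stop time T_s = (9/10)/(3/2) = 0.6000 s
reaction-phase robot travel = 0.9000·0.1000 = 0.0900 m
braking distance = 0.9000²/(2·1.5000) = 0.2700 m
human over T_r+T_s: 0.4000·(0.1000+0.6000) = 0.2800 m
residual clearance needed = 0.0600+0.0100+0.0800 = 0.1500 m
sum ≈ 0.0900+0.2700+0.2800+0.1500 ≈ 0.7900 m = S ✓

v_R_max = 9/10 m/s = 0.9000 m/s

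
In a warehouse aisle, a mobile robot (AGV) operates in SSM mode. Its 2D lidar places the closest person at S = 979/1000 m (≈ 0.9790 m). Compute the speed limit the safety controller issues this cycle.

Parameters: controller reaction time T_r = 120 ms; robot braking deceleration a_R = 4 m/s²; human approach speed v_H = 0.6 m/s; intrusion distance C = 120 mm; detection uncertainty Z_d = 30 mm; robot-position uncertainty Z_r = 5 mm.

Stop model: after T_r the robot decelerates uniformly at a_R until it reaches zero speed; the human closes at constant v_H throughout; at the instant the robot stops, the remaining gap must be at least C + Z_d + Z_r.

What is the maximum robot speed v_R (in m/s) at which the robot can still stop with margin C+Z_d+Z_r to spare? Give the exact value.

v_R_max = 8/5 m/s = 1.6000 m/s

quadratic (1/8)·v² + (27/100)·v + (-94/125) = 0
  disc = (27/100)² − 4·(1/8)·(-94/125) = 4489/10000 ; √disc = 67/100
  v_R = (−(27/100) + 67/100) / (2·(1/8)) = 8/5 m/s
check:
braking lasts T_s = (8/5)/4 = 0.4000 s
reaction-phase robot travel = 1.6000·0.1200 = 0.1920 m
robot covers 1.6000·0.4000 − ½·4.0000·0.4000² = 0.3200 m while stopping
human closes 0.6000·0.5200 = 0.3120 m
residual clearance needed = 0.1200+0.0300+0.0050 = 0.1550 m
sum ≈ 0.1920+0.3200+0.3120+0.1550 ≈ 0.9790 m = S ✓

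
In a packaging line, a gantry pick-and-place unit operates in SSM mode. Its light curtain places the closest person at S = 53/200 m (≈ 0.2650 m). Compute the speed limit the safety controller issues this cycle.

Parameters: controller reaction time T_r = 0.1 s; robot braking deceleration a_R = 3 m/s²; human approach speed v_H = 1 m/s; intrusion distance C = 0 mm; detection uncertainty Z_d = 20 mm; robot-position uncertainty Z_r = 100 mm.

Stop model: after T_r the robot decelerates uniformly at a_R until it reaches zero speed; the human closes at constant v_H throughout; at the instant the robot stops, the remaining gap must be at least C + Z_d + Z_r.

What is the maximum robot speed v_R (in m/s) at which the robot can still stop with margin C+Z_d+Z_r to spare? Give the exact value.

quadratic (1/6)·v² + (13/30)·v + (-9/200) = 0
  disc = (13/30)² − 4·(1/6)·(-9/200) = 49/225 ; √disc = 7/15
  v_R = (−(13/30) + 7/15) / (2·(1/6)) = 1/10 m/s
check:
T_s = v_R/a_R = (1/10)/3 = 0.0333 s
reaction-phase robot travel = 0.1000·0.1000 = 0.0100 m
robot under decel: 0.1000²/(2·3.0000) = 0.0017 m
human over T_r+T_s: 1.0000·(0.1000+0.0333) = 0.1333 m
residual clearance needed = 0.0000+0.0200+0.1000 = 0.1200 m
sum ≈ 0.0100+0.0017+0.1333+0.1200 ≈ 0.2650 m = S ✓

v_R_max = 1/10 m/s = 0.1000 m/s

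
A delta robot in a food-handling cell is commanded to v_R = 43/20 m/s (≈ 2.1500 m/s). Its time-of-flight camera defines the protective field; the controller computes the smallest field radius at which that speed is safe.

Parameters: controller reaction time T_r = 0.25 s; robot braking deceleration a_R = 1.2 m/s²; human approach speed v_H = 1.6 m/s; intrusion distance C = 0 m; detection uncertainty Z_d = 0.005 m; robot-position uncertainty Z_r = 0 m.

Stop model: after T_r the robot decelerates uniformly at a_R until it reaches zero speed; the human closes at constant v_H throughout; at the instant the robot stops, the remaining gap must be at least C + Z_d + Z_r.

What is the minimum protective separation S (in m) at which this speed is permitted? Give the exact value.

braking lasts T_s = (43/20)/(6/5) = 1.7917 s
robot in T_r: 2.1500·0.2500 = 0.5375 m
braking distance = 2.1500²/(2·1.2000) = 1.9260 m
human closes 1.6000·2.0417 = 3.2667 m
margins: 0.0000+0.0050+0.0000 = 0.0050 m
S_min ≈ 0.5375+1.9260+3.2667+0.0050  ⇒  S_min = 27529/4800 m

S_min = 27529/4800 m = 5.7352 m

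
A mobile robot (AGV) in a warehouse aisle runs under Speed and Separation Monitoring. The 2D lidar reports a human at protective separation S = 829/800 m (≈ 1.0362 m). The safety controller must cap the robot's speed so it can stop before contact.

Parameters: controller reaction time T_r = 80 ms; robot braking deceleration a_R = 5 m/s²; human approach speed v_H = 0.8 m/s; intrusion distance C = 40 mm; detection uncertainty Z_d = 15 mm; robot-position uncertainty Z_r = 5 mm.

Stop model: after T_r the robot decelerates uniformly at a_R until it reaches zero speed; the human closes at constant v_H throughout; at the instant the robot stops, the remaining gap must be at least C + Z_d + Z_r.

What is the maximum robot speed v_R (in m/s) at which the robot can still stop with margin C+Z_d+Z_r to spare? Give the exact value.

v_R_max = 41/20 m/s = 2.0500 m/s

at the boundary: (1/10)·v² + (6/25)·v + (-3649/4000) = 0
  disc = (6/25)² − 4·(1/10)·(-3649/4000) = 169/400 ; √disc = 13/20
  v_R = (−(6/25) + 13/20) / (2·(1/10)) = 41/20 m/s
check:
T_s = v_R/a_R = (41/20)/5 = 0.4100 s
reaction-phase robot travel = 2.0500·0.0800 = 0.1640 m
braking distance = 2.0500²/(2·5.0000) = 0.4203 m
person approaches 0.8000·(0.0800+0.4100) = 0.3920 m
residual clearance needed = 0.0400+0.0150+0.0050 = 0.0600 m
sum ≈ 0.1640+0.4203+0.3920+0.0600 ≈ 1.0362 m = S ✓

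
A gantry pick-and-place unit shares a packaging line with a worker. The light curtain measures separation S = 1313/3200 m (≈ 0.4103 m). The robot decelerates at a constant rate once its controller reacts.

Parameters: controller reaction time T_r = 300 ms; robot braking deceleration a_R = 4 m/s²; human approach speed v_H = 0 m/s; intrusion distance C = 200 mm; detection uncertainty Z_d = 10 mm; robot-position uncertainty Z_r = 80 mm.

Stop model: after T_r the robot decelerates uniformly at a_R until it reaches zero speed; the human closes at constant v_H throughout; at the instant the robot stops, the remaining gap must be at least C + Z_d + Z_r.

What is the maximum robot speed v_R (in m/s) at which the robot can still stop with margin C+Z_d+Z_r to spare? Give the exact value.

quadratic (1/8)·v² + (3/10)·v + (-77/640) = 0
  disc = (3/10)² − 4·(1/8)·(-77/640) = 961/6400 ; √disc = 31/80
  v_R = (−(3/10) + 31/80) / (2·(1/8)) = 7/20 m/s
check:
braking lasts T_s = (7/20)/4 = 0.0875 s
robot in T_r: 0.3500·0.3000 = 0.1050 m
robot covers 0.3500·0.0875 − ½·4.0000·0.0875² = 0.0153 m while stopping
human over T_r+T_s: 0.0000·(0.3000+0.0875) = 0.0000 m
C+Z_d+Z_r = 0.2000+0.0100+0.0800 = 0.2900 m
sum ≈ 0.1050+0.0153+0.0000+0.2900 ≈ 0.4103 m = S ✓

v_R_max = 7/20 m/s = 0.3500 m/s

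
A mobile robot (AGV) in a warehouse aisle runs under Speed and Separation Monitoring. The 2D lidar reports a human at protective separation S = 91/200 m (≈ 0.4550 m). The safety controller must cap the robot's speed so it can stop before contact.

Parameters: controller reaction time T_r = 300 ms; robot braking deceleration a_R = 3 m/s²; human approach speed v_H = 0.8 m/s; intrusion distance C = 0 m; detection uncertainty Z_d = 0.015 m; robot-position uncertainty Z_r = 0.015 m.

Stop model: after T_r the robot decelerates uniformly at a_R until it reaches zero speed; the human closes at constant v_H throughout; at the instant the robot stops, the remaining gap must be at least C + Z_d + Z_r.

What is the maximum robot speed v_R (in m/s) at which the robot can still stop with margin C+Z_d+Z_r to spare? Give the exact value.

v_R_max = 3/10 m/s = 0.3000 m/s

quadratic (1/6)·v² + (17/30)·v + (-37/200) = 0
  disc = (17/30)² − 4·(1/6)·(-37/200) = 4/9 ; √disc = 2/3
  v_R = (−(17/30) + 2/3) / (2·(1/6)) = 3/10 m/s
check:
braking lasts T_s = (3/10)/3 = 0.1000 s
robot covers v_R·T_r = 0.3000·0.3000 = 0.0900 m before braking
braking distance = 0.3000²/(2·3.0000) = 0.0150 m
person approaches 0.8000·(0.3000+0.1000) = 0.3200 m
C+Z_d+Z_r = 0.0000+0.0150+0.0150 = 0.0300 m
sum ≈ 0.0900+0.0150+0.3200+0.0300 ≈ 0.4550 m = S ✓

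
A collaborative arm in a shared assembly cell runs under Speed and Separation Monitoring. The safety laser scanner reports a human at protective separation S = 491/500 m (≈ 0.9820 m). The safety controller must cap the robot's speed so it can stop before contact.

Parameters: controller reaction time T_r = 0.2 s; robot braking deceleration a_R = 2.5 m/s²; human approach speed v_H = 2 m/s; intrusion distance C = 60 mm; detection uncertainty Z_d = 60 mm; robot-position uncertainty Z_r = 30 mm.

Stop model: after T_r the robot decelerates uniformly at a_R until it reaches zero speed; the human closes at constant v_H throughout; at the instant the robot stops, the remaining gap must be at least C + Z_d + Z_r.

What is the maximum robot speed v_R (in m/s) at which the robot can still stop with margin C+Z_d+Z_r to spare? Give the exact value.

v_R_max = 2/5 m/s = 0.4000 m/s

at the boundary: (1/5)·v² + (1)·v + (-54/125) = 0
  disc = (1)² − 4·(1/5)·(-54/125) = 841/625 ; √disc = 29/25
  v_R = (−(1) + 29/25) / (2·(1/5)) = 2/5 m/s
check:
T_s = v_R/a_R = (2/5)/(5/2) = 0.1600 s
robot in T_r: 0.4000·0.2000 = 0.0800 m
robot under decel: 0.4000²/(2·2.5000) = 0.0320 m
human over T_r+T_s: 2.0000·(0.2000+0.1600) = 0.7200 m
margins: 0.0600+0.0600+0.0300 = 0.1500 m
sum ≈ 0.0800+0.0320+0.7200+0.1500 ≈ 0.9820 m = S ✓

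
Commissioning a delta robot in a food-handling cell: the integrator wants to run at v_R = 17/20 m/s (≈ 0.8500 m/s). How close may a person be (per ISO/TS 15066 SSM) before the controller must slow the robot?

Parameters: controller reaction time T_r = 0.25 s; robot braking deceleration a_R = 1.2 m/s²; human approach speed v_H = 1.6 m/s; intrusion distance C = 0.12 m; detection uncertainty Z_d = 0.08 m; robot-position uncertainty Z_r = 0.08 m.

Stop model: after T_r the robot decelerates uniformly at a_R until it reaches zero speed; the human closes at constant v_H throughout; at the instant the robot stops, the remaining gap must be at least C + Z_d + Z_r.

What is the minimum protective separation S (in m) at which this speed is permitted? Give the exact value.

S_min = 3723/1600 m = 2.3269 m

T_s = v_R/a_R = (17/20)/(6/5) = 0.7083 s
robot in T_r: 0.8500·0.2500 = 0.2125 m
braking distance = 0.8500²/(2·1.2000) = 0.3010 m
human closes 1.6000·0.9583 = 1.5333 m
margins: 0.1200+0.0800+0.0800 = 0.2800 m
S_min ≈ 0.2125+0.3010+1.5333+0.2800  ⇒  S_min = 3723/1600 m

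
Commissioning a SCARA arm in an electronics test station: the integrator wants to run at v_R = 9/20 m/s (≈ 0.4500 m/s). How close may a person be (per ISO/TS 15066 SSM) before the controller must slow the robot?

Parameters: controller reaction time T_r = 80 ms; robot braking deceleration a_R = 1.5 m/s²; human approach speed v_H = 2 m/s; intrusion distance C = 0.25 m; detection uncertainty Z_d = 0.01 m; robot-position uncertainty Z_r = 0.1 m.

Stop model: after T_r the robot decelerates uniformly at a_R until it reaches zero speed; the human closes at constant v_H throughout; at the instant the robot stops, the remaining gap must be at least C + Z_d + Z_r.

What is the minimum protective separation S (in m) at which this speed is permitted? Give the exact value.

S_min = 2447/2000 m = 1.2235 m

stop time T_s = (9/20)/(3/2) = 0.3000 s
robot covers v_R·T_r = 0.4500·0.0800 = 0.0360 m before braking
braking distance = 0.4500²/(2·1.5000) = 0.0675 m
human closes 2.0000·0.3800 = 0.7600 m
margins: 0.2500+0.0100+0.1000 = 0.3600 m
S_min ≈ 0.0360+0.0675+0.7600+0.3600  ⇒  S_min = 2447/2000 m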